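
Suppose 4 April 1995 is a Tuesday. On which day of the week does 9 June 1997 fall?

Monday

April 1995: 30 − 4 = 26 days remain.
Then 25 full months totalling 762 days.
June 1–9, 1997: 9 days.
Total: 26 + 762 + 9 = 797 days.
797 mod 7 = 6, so 6 days after Tuesday is Monday.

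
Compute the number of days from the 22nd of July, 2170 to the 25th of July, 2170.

3

Within July 2170: 25 − 22 = 3 days.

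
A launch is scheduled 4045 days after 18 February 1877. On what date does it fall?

17 March 1888

Count 4045 days after February 18, 1877:
From February 18, 1877 to February 18, 1888: 11 years, of which 2 contain a Feb 29 — 9×365 + 2×366 = 4017 days.
February 1888: 29 − 18 = 11 days remain (1888 is a leap year, so February has 29 days).
March 1–17, 1888: 17 days.
Residual: 28 days.
Total: 4045 days.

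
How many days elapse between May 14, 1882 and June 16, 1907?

9163

Day-of-year of May 14, 1882: 134.
Day-of-year of June 16, 1907: 167.
1882 has 365 days, so 365 − 134 = 231 days remain in 1882.
Full years 1883–1906: 19 common + 5 leap = 19×365 + 5×366 = 8765 days.
Total: 231 + 8765 + 167 = 9163 days.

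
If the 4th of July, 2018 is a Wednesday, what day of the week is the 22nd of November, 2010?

Monday

Count forward from the earlier date (November 22, 2010) to the later (July 4, 2018):
Day-of-year of November 22, 2010: 326.
Day-of-year of July 4, 2018: 185.
2010 has 365 days, so 365 − 326 = 39 days remain in 2010.
Full years 2011–2017: 5 common + 2 leap = 5×365 + 2×366 = 2557 days.
Total: 39 + 2557 + 185 = 2781 days.
2781 mod 7 = 2, so 2 days before Wednesday is Monday.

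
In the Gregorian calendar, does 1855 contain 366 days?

No

1855 is not a leap year.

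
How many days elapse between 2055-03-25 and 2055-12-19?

269

March 2055: 31 − 25 = 6 days remain.
Then April (30), May (31), June (30), July (31), August (31), September (30), October (31), November (30): 30 + 31 + 30 + 31 + 31 + 30 + 31 + 30 = 244 days.
December 1–19, 2055: 19 days.
Total: 6 + 244 + 19 = 269 days.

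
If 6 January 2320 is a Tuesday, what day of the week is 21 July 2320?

Wednesday

January 2320: 31 − 6 = 25 days remain.
Then February 2320 (29), March (31), April (30), May (31), June (30): 29 + 31 + 30 + 31 + 30 = 151 days.
July 1–21, 2320: 21 days.
Total: 25 + 151 + 21 = 197 days.
197 mod 7 = 1, so 1 day after Tuesday is Wednesday.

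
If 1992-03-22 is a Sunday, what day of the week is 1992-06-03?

March 1992: 31 − 22 = 9 days remain.
Then April (30), May (31): 30 + 31 = 61 days.
June 1–3, 1992: 3 days.
Total: 9 + 61 + 3 = 73 days.
73 mod 7 = 3, so 3 days after Sunday is Wednesday.

Wednesday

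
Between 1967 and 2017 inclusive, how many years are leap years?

13

Years divisible by 4: 1968, 1972, …, 2016 — 13 in all.
2000 is divisible by 400, so still leap.
No century exceptions apply. Count: 13.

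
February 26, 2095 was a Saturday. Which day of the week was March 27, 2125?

Tuesday

Day-of-year of February 26, 2095: 57.
Day-of-year of March 27, 2125: 86.
2095 has 365 days, so 365 − 57 = 308 days remain in 2095.
Full years 2096–2124: 22 common + 7 leap = 22×365 + 7×366 = 10592 days.
Total: 308 + 10592 + 86 = 10986 days.
10986 mod 7 = 3, so 3 days after Saturday is Tuesday.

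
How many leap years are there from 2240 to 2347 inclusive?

26

Years divisible by 4: 2240, 2244, …, 2344 — 27 in all.
Of these, 2300 is divisible by 100 but not 400, so not leap.
Leap years: 27 − 1 = 26.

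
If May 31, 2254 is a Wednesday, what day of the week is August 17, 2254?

May 2254: 31 − 31 = 0 days remain.
Then June (30), July (31): 30 + 31 = 61 days.
August 1–17, 2254: 17 days.
Total: 0 + 61 + 17 = 78 days.
78 mod 7 = 1, so 1 day after Wednesday is Thursday.

Thursday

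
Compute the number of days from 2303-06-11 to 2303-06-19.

Within June 2303: 19 − 11 = 8 days.

8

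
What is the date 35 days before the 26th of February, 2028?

the 22nd of January, 2028

Count 35 days before February 26, 2028:
January 2028: 31 − 22 = 9 days remain.
February 1–26, 2028: 26 days (2028 is a leap year).
Total: 9 + 26 = 35 days.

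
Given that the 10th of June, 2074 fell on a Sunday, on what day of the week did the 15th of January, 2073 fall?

Count forward from the earlier date (January 15, 2073) to the later (June 10, 2074):
January 15, 2073 → January 15, 2074: 365 days.
January 2074: 31 − 15 = 16 days remain.
Then February 2074 (28), March (31), April (30), May (31): 28 + 31 + 30 + 31 = 120 days.
June 1–10, 2074: 10 days.
Residual: 146 days.
Total: 511 days.
511 is a multiple of 7, so the 15th of January, 2073 falls on the same weekday: Sunday.

Sunday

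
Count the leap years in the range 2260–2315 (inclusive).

13

Years divisible by 4: 2260, 2264, …, 2312 — 14 in all.
Of these, 2300 is divisible by 100 but not 400, so not leap.
Leap years: 14 − 1 = 13.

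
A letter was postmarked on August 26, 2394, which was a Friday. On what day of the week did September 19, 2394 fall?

Monday

August 2394: 31 − 26 = 5 days remain.
September 1–19, 2394: 19 days.
Total: 5 + 19 = 24 days.
24 mod 7 = 3, so 3 days after Friday is Monday.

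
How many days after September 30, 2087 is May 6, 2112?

8984

From September 30, 2087 to September 30, 2111: 24 years, of which 5 contain a Feb 29 — 19×365 + 5×366 = 8765 days.
(2100 is not a leap year (divisible by 100 but not 400).)
September 2111: 30 − 30 = 0 days remain.
Then October (31), November (30), December (31), January (31), February 2112 (29), March (31), April (30): 31 + 30 + 31 + 31 + 29 + 31 + 30 = 213 days.
May 1–6, 2112: 6 days.
Residual: 219 days.
Total: 8984 days.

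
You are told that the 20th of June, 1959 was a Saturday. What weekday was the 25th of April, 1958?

Count forward from the earlier date (April 25, 1958) to the later (June 20, 1959):
April 1958: 30 − 25 = 5 days remain.
Then 13 full months totalling 396 days.
June 1–20, 1959: 20 days.
Total: 5 + 396 + 20 = 421 days.
421 mod 7 = 1, so 1 day before Saturday is Friday.

Friday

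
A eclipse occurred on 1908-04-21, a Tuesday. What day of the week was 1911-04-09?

Sunday

Day-of-year of April 21, 1908: 112.
Day-of-year of April 9, 1911: 99.
1908 has 366 days, so 366 − 112 = 254 days remain in 1908.
Full years: 1909: 365; 1910: 365. Sum = 730.
Total: 254 + 730 + 99 = 1083 days.
1083 mod 7 = 5, so 5 days after Tuesday is Sunday.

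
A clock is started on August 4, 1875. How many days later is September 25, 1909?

12470

Day-of-year of August 4, 1875: 216.
Day-of-year of September 25, 1909: 268.
1875 has 365 days, so 365 − 216 = 149 days remain in 1875.
Full years 1876–1908: 25 common + 8 leap = 25×365 + 8×366 = 12053 days.
Total: 149 + 12053 + 268 = 12470 days.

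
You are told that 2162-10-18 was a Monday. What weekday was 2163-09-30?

Friday

October 2162: 31 − 18 = 13 days remain.
Then 10 full months totalling 304 days.
September 1–30, 2163: 30 days.
Total: 13 + 304 + 30 = 347 days.
347 mod 7 = 4, so 4 days after Monday is Friday.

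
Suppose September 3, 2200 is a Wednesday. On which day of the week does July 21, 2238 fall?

Saturday

From September 3, 2200 to September 3, 2237: 37 years, of which 9 contain a Feb 29 — 28×365 + 9×366 = 13514 days.
September 2237: 30 − 3 = 27 days remain.
Then 9 full months totalling 273 days.
July 1–21, 2238: 21 days.
Residual: 321 days.
Total: 13835 days.
13835 mod 7 = 3, so 3 days after Wednesday is Saturday.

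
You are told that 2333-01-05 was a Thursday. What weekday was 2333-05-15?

Monday

January 2333: 31 − 5 = 26 days remain.
Then February 2333 (28), March (31), April (30): 28 + 31 + 30 = 89 days.
May 1–15, 2333: 15 days.
Total: 26 + 89 + 15 = 130 days.
130 mod 7 = 4, so 4 days after Thursday is Monday.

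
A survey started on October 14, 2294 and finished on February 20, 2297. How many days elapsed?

Day-of-year of October 14, 2294: 287.
Day-of-year of February 20, 2297: 51.
2294 has 365 days, so 365 − 287 = 78 days remain in 2294.
Full years: 2295: 365; 2296: 366. Sum = 731.
Total: 78 + 731 + 51 = 860 days.

860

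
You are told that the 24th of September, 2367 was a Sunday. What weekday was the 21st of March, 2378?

Tuesday

From September 24, 2367 to September 24, 2377: 10 years, of which 3 contain a Feb 29 — 7×365 + 3×366 = 3653 days.
September 2377: 30 − 24 = 6 days remain.
Then October (31), November (30), December (31), January (31), February 2378 (28): 31 + 30 + 31 + 31 + 28 = 151 days.
March 1–21, 2378: 21 days.
Residual: 178 days.
Total: 3831 days.
3831 mod 7 = 2, so 2 days after Sunday is Tuesday.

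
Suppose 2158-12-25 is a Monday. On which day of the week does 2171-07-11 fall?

Day-of-year of December 25, 2158: 359.
Day-of-year of July 11, 2171: 192.
2158 has 365 days, so 365 − 359 = 6 days remain in 2158.
Full years 2159–2170: 9 common + 3 leap = 9×365 + 3×366 = 4383 days.
Total: 6 + 4383 + 192 = 4581 days.
4581 mod 7 = 3, so 3 days after Monday is Thursday.

Thursday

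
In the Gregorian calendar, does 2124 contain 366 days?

Yes

2124 is a leap year.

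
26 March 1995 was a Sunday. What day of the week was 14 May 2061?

Saturday

From March 26, 1995 to March 26, 2061: 66 years, of which 17 contain a Feb 29 — 49×365 + 17×366 = 24107 days.
(2000 is a leap year (divisible by 400).)
March 2061: 31 − 26 = 5 days remain.
Then April (30): 30 days.
May 1–14, 2061: 14 days.
Residual: 49 days.
Total: 24156 days.
24156 mod 7 = 6, so 6 days after Sunday is Saturday.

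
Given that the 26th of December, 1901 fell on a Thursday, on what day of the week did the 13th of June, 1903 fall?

Saturday

December 26, 1901 → December 26, 1902: 365 days.
December 1902: 31 − 26 = 5 days remain.
Then January (31), February 1903 (28), March (31), April (30), May (31): 31 + 28 + 31 + 30 + 31 = 151 days.
June 1–13, 1903: 13 days.
Residual: 169 days.
Total: 534 days.
534 mod 7 = 2, so 2 days after Thursday is Saturday.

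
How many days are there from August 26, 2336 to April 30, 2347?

3899

From August 26, 2336 to August 26, 2346: 10 years, of which 2 contain a Feb 29 — 8×365 + 2×366 = 3652 days.
August 2346: 31 − 26 = 5 days remain.
Then September (30), October (31), November (30), December (31), January (31), February 2347 (28), March (31): 30 + 31 + 30 + 31 + 31 + 28 + 31 = 212 days.
April 1–30, 2347: 30 days.
Residual: 247 days.
Total: 3899 days.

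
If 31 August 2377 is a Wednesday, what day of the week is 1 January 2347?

Wednesday

Count forward from the earlier date (January 1, 2347) to the later (August 31, 2377):
Day-of-year of January 1, 2347: 1.
Day-of-year of August 31, 2377: 243.
2347 has 365 days, so 365 − 1 = 364 days remain in 2347.
Full years 2348–2376: 21 common + 8 leap = 21×365 + 8×366 = 10593 days.
Total: 364 + 10593 + 243 = 11200 days.
11200 is a multiple of 7, so 1 January 2347 falls on the same weekday: Wednesday.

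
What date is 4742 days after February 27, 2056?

February 20, 2069

Count 4742 days after February 27, 2056:
Day-of-year of February 27, 2056: 58.
Day-of-year of February 20, 2069: 51.
2056 has 366 days, so 366 − 58 = 308 days remain in 2056.
Full years 2057–2068: 9 common + 3 leap = 9×365 + 3×366 = 4383 days.
Total: 308 + 4383 + 51 = 4742 days.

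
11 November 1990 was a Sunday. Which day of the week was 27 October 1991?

Day-of-year of November 11, 1990: 315.
Day-of-year of October 27, 1991: 300.
1990 has 365 days, so 365 − 315 = 50 days remain in 1990.
Total: 50 + 300 = 350 days.
350 is a multiple of 7, so 27 October 1991 falls on the same weekday: Sunday.

Sunday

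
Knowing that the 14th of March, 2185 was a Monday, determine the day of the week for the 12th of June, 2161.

Friday

Count forward from the earlier date (June 12, 2161) to the later (March 14, 2185):
Day-of-year of June 12, 2161: 163.
Day-of-year of March 14, 2185: 73.
2161 has 365 days, so 365 − 163 = 202 days remain in 2161.
Full years 2162–2184: 17 common + 6 leap = 17×365 + 6×366 = 8401 days.
Total: 202 + 8401 + 73 = 8676 days.
8676 mod 7 = 3, so 3 days before Monday is Friday.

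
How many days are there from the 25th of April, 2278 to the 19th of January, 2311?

Day-of-year of April 25, 2278: 115.
Day-of-year of January 19, 2311: 19.
2278 has 365 days, so 365 − 115 = 250 days remain in 2278.
Full years 2279–2310: 25 common + 7 leap = 25×365 + 7×366 = 11687 days.
Total: 250 + 11687 + 19 = 11956 days.

11956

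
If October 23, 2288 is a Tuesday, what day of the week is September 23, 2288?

Sunday

Count forward from the earlier date (September 23, 2288) to the later (October 23, 2288):
September 2288: 30 − 23 = 7 days remain.
October 1–23, 2288: 23 days.
Total: 7 + 23 = 30 days.
30 mod 7 = 2, so 2 days before Tuesday is Sunday.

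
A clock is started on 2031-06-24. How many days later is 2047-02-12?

5712

Day-of-year of June 24, 2031: 175.
Day-of-year of February 12, 2047: 43.
2031 has 365 days, so 365 − 175 = 190 days remain in 2031.
Full years 2032–2046: 11 common + 4 leap = 11×365 + 4×366 = 5479 days.
Total: 190 + 5479 + 43 = 5712 days.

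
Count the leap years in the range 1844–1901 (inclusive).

14

Years divisible by 4: 1844, 1848, …, 1900 — 15 in all.
Of these, 1900 is divisible by 100 but not 400, so not leap.
Leap years: 15 − 1 = 14.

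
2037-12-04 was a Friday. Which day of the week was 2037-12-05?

Within December 2037: 5 − 4 = 1 day.
1 mod 7 = 1, so 1 day after Friday is Saturday.

Saturday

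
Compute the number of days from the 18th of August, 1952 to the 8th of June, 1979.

9790

Day-of-year of August 18, 1952: 231.
Day-of-year of June 8, 1979: 159.
1952 has 366 days, so 366 − 231 = 135 days remain in 1952.
Full years 1953–1978: 20 common + 6 leap = 20×365 + 6×366 = 9496 days.
Total: 135 + 9496 + 159 = 9790 days.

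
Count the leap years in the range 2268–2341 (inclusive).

18

Years divisible by 4: 2268, 2272, …, 2340 — 19 in all.
Of these, 2300 is divisible by 100 but not 400, so not leap.
Leap years: 19 − 1 = 18.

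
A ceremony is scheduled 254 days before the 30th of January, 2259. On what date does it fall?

the 21st of May, 2258

Count 254 days before January 30, 2259:
Day-of-year of May 21, 2258: 141.
Day-of-year of January 30, 2259: 30.
2258 has 365 days, so 365 − 141 = 224 days remain in 2258.
Total: 224 + 30 = 254 days.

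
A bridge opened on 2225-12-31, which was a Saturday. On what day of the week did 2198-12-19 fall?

Count forward from the earlier date (December 19, 2198) to the later (December 31, 2225):
Day-of-year of December 19, 2198: 353.
Day-of-year of December 31, 2225: 365.
2198 has 365 days, so 365 − 353 = 12 days remain in 2198.
Full years 2199–2224: 20 common + 6 leap = 20×365 + 6×366 = 9496 days.
Total: 12 + 9496 + 365 = 9873 days.
9873 mod 7 = 3, so 3 days before Saturday is Wednesday.

Wednesday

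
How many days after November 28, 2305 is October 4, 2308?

Day-of-year of November 28, 2305: 332.
Day-of-year of October 4, 2308: 278.
2305 has 365 days, so 365 − 332 = 33 days remain in 2305.
Full years: 2306: 365; 2307: 365. Sum = 730.
Total: 33 + 730 + 278 = 1041 days.

1041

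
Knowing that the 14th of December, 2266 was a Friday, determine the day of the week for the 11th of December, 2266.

Tuesday

Count forward from the earlier date (December 11, 2266) to the later (December 14, 2266):
Within December 2266: 14 − 11 = 3 days.
3 mod 7 = 3, so 3 days before Friday is Tuesday.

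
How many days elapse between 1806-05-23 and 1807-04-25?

Day-of-year of May 23, 1806: 143.
Day-of-year of April 25, 1807: 115.
1806 has 365 days, so 365 − 143 = 222 days remain in 1806.
Total: 222 + 115 = 337 days.

337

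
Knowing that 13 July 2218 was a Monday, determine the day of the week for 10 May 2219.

Monday

Day-of-year of July 13, 2218: 194.
Day-of-year of May 10, 2219: 130.
2218 has 365 days, so 365 − 194 = 171 days remain in 2218.
Total: 171 + 130 = 301 days.
301 is a multiple of 7, so 10 May 2219 falls on the same weekday: Monday.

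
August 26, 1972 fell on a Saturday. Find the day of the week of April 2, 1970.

Thursday

Count forward from the earlier date (April 2, 1970) to the later (August 26, 1972):
April 1970: 30 − 2 = 28 days remain.
Then 27 full months totalling 823 days.
August 1–26, 1972: 26 days.
Total: 28 + 823 + 26 = 877 days.
877 mod 7 = 2, so 2 days before Saturday is Thursday.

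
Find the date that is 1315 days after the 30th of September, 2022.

the 7th of May, 2026

Count 1315 days after September 30, 2022:
September 30, 2022 → September 30, 2023: 365 days.
September 30, 2023 → September 30, 2024: 366 days (2024 is a leap year).
September 30, 2024 → September 30, 2025: 365 days.
September 2025: 30 − 30 = 0 days remain.
Then October (31), November (30), December (31), January (31), February 2026 (28), March (31), April (30): 31 + 30 + 31 + 31 + 28 + 31 + 30 = 212 days.
May 1–7, 2026: 7 days.
Residual: 219 days.
Total: 1315 days.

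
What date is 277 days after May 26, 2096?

February 27, 2097

Count 277 days after May 26, 2096:
May 2096: 31 − 26 = 5 days remain.
Then June (30), July (31), August (31), September (30), October (31), November (30), December (31), January (31): 30 + 31 + 31 + 30 + 31 + 30 + 31 + 31 = 245 days.
February 1–27, 2097: 27 days (2097 is not a leap year).
Residual: 277 days.
Total: 277 days.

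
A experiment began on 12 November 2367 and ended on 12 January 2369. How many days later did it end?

November 12, 2367 → November 12, 2368: 366 days (2368 is a leap year).
November 2368: 30 − 12 = 18 days remain.
Then December (31): 31 days.
January 1–12, 2369: 12 days.
Residual: 61 days.
Total: 427 days.

427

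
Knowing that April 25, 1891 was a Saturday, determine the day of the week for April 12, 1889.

Friday

Count forward from the earlier date (April 12, 1889) to the later (April 25, 1891):
Day-of-year of April 12, 1889: 102.
Day-of-year of April 25, 1891: 115.
1889 has 365 days, so 365 − 102 = 263 days remain in 1889.
Full years: 1890: 365. Sum = 365.
Total: 263 + 365 + 115 = 743 days.
743 mod 7 = 1, so 1 day before Saturday is Friday.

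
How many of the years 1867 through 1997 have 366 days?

Years divisible by 4: 1868, 1872, …, 1996 — 33 in all.
Of these, 1900 is divisible by 100 but not 400, so not leap.
Leap years: 33 − 1 = 32.

32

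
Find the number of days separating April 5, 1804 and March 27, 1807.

Day-of-year of April 5, 1804: 96.
Day-of-year of March 27, 1807: 86.
1804 has 366 days, so 366 − 96 = 270 days remain in 1804.
Full years: 1805: 365; 1806: 365. Sum = 730.
Total: 270 + 730 + 86 = 1086 days.

1086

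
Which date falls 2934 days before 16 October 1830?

4 October 1822

Count 2934 days before October 16, 1830:
From October 4, 1822 to October 4, 1830: 8 years, of which 2 contain a Feb 29 — 6×365 + 2×366 = 2922 days.
Within October 1830: 16 − 4 = 12 days.
Total: 2934 days.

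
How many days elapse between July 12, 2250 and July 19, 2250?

7

Within July 2250: 19 − 12 = 7 days.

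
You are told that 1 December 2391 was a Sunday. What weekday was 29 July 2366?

Friday

Count forward from the earlier date (July 29, 2366) to the later (December 1, 2391):
Day-of-year of July 29, 2366: 210.
Day-of-year of December 1, 2391: 335.
2366 has 365 days, so 365 − 210 = 155 days remain in 2366.
Full years 2367–2390: 18 common + 6 leap = 18×365 + 6×366 = 8766 days.
Total: 155 + 8766 + 335 = 9256 days.
9256 mod 7 = 2, so 2 days before Sunday is Friday.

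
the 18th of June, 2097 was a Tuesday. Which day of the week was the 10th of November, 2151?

Day-of-year of June 18, 2097: 169.
Day-of-year of November 10, 2151: 314.
2097 has 365 days, so 365 − 169 = 196 days remain in 2097.
Full years 2098–2150: 41 common + 12 leap = 41×365 + 12×366 = 19357 days.
Total: 196 + 19357 + 314 = 19867 days.
19867 mod 7 = 1, so 1 day after Tuesday is Wednesday.

Wednesday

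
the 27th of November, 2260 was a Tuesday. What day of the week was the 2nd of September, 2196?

Count forward from the earlier date (September 2, 2196) to the later (November 27, 2260):
From September 2, 2196 to September 2, 2260: 64 years, of which 15 contain a Feb 29 — 49×365 + 15×366 = 23375 days.
(2200 is not a leap year (divisible by 100 but not 400).)
September 2260: 30 − 2 = 28 days remain.
Then October (31): 31 days.
November 1–27, 2260: 27 days.
Residual: 86 days.
Total: 23461 days.
23461 mod 7 = 4, so 4 days before Tuesday is Friday.

Friday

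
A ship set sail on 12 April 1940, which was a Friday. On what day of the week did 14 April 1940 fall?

Sunday

Within April 1940: 14 − 12 = 2 days.
2 mod 7 = 2, so 2 days after Friday is Sunday.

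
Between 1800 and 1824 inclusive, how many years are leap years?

6

Years divisible by 4 in [1800, 1824]: 1800, 1804, 1808, 1812, 1816, 1820, 1824.
Of these, 1800 is divisible by 100 but not 400, so not leap.
Leap years: 7 − 1 = 6.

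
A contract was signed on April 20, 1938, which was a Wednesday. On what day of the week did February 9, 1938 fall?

Count forward from the earlier date (February 9, 1938) to the later (April 20, 1938):
February 1938: 28 − 9 = 19 days remain (1938 is not a leap year, so February has 28 days).
Then March (31): 31 days.
April 1–20, 1938: 20 days.
Total: 19 + 31 + 20 = 70 days.
70 is a multiple of 7, so February 9, 1938 falls on the same weekday: Wednesday.

Wednesday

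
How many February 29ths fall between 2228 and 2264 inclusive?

Years divisible by 4 in [2228, 2264]: 2228, 2232, 2236, 2240, 2244, 2248, 2252, 2256, 2260, 2264.
No century exceptions apply. Count: 10.

10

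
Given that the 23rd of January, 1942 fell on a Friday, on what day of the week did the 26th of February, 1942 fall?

Thursday

January 1942: 31 − 23 = 8 days remain.
February 1–26, 1942: 26 days (1942 is not a leap year).
Total: 8 + 26 = 34 days.
34 mod 7 = 6, so 6 days after Friday is Thursday.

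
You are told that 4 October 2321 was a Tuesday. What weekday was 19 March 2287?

Saturday

Count forward from the earlier date (March 19, 2287) to the later (October 4, 2321):
From March 19, 2287 to March 19, 2321: 34 years, of which 8 contain a Feb 29 — 26×365 + 8×366 = 12418 days.
(2300 is not a leap year (divisible by 100 but not 400).)
March 2321: 31 − 19 = 12 days remain.
Then April (30), May (31), June (30), July (31), August (31), September (30): 30 + 31 + 30 + 31 + 31 + 30 = 183 days.
October 1–4, 2321: 4 days.
Residual: 199 days.
Total: 12617 days.
12617 mod 7 = 3, so 3 days before Tuesday is Saturday.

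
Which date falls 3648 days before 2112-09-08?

2102-09-13

Count 3648 days before September 8, 2112:
From September 13, 2102 to September 13, 2111: 9 years, of which 2 contain a Feb 29 — 7×365 + 2×366 = 3287 days.
September 2111: 30 − 13 = 17 days remain.
Then 11 full months totalling 336 days.
September 1–8, 2112: 8 days.
Residual: 361 days.
Total: 3648 days.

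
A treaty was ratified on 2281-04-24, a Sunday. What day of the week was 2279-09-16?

Count forward from the earlier date (September 16, 2279) to the later (April 24, 2281):
September 16, 2279 → September 16, 2280: 366 days (2280 is a leap year).
September 2280: 30 − 16 = 14 days remain.
Then October (31), November (30), December (31), January (31), February 2281 (28), March (31): 31 + 30 + 31 + 31 + 28 + 31 = 182 days.
April 1–24, 2281: 24 days.
Residual: 220 days.
Total: 586 days.
586 mod 7 = 5, so 5 days before Sunday is Tuesday.

Tuesday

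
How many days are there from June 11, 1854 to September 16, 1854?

June 1854: 30 − 11 = 19 days remain.
Then July (31), August (31): 31 + 31 = 62 days.
September 1–16, 1854: 16 days.
Total: 19 + 62 + 16 = 97 days.

97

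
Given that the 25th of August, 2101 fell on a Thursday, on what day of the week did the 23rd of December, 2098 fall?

Count forward from the earlier date (December 23, 2098) to the later (August 25, 2101):
December 23, 2098 → December 23, 2099: 365 days.
December 23, 2099 → December 23, 2100: 365 days (2100 is not a leap year (divisible by 100 but not 400)).
December 2100: 31 − 23 = 8 days remain.
Then January (31), February 2101 (28), March (31), April (30), May (31), June (30), July (31): 31 + 28 + 31 + 30 + 31 + 30 + 31 = 212 days.
August 1–25, 2101: 25 days.
Residual: 245 days.
Total: 975 days.
975 mod 7 = 2, so 2 days before Thursday is Tuesday.

Tuesday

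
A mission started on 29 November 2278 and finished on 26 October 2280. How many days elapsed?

697

November 29, 2278 → November 29, 2279: 365 days.
November 2279: 30 − 29 = 1 day remains.
Then 10 full months totalling 305 days.
October 1–26, 2280: 26 days.
Residual: 332 days.
Total: 697 days.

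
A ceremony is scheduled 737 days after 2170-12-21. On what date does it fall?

2172-12-27

Count 737 days after December 21, 2170:
Day-of-year of December 21, 2170: 355.
Day-of-year of December 27, 2172: 362.
2170 has 365 days, so 365 − 355 = 10 days remain in 2170.
Full years: 2171: 365. Sum = 365.
Total: 10 + 365 + 362 = 737 days.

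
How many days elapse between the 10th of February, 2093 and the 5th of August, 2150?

20994

From February 10, 2093 to February 10, 2150: 57 years, of which 13 contain a Feb 29 — 44×365 + 13×366 = 20818 days.
(2100 is not a leap year (divisible by 100 but not 400).)
February 2150: 28 − 10 = 18 days remain (2150 is not a leap year, so February has 28 days).
Then March (31), April (30), May (31), June (30), July (31): 31 + 30 + 31 + 30 + 31 = 153 days.
August 1–5, 2150: 5 days.
Residual: 176 days.
Total: 20994 days.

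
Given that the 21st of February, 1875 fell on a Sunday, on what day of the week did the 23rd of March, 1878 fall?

Saturday

February 21, 1875 → February 21, 1876: 365 days.
February 21, 1876 → February 21, 1877: 366 days (1876 is a leap year).
February 21, 1877 → February 21, 1878: 365 days.
February 1878: 28 − 21 = 7 days remain (1878 is not a leap year, so February has 28 days).
March 1–23, 1878: 23 days.
Residual: 30 days.
Total: 1126 days.
1126 mod 7 = 6, so 6 days after Sunday is Saturday.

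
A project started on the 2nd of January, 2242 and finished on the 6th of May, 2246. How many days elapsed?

Day-of-year of January 2, 2242: 2.
Day-of-year of May 6, 2246: 126.
2242 has 365 days, so 365 − 2 = 363 days remain in 2242.
Full years: 2243: 365; 2244: 366; 2245: 365. Sum = 1096.
Total: 363 + 1096 + 126 = 1585 days.

1585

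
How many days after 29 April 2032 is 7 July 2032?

April 2032: 30 − 29 = 1 day remains.
Then May (31), June (30): 31 + 30 = 61 days.
July 1–7, 2032: 7 days.
Total: 1 + 61 + 7 = 69 days.

69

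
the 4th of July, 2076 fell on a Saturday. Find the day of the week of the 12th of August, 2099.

From July 4, 2076 to July 4, 2099: 23 years, of which 5 contain a Feb 29 — 18×365 + 5×366 = 8400 days.
July 2099: 31 − 4 = 27 days remain.
August 1–12, 2099: 12 days.
Residual: 39 days.
Total: 8439 days.
8439 mod 7 = 4, so 4 days after Saturday is Wednesday.

Wednesday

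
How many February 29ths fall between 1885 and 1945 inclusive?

14

Years divisible by 4: 1888, 1892, …, 1944 — 15 in all.
Of these, 1900 is divisible by 100 but not 400, so not leap.
Leap years: 15 − 1 = 14.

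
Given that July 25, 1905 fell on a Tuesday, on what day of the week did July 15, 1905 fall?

Count forward from the earlier date (July 15, 1905) to the later (July 25, 1905):
Within July 1905: 25 − 15 = 10 days.
10 mod 7 = 3, so 3 days before Tuesday is Saturday.

Saturday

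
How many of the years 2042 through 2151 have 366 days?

Years divisible by 4: 2044, 2048, …, 2148 — 27 in all.
Of these, 2100 is divisible by 100 but not 400, so not leap.
Leap years: 27 − 1 = 26.

26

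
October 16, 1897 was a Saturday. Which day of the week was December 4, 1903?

Friday

October 16, 1897 → October 16, 1898: 365 days.
October 16, 1898 → October 16, 1899: 365 days.
October 16, 1899 → October 16, 1900: 365 days (1900 is not a leap year (divisible by 100 but not 400)).
October 16, 1900 → October 16, 1901: 365 days.
October 16, 1901 → October 16, 1902: 365 days.
October 16, 1902 → October 16, 1903: 365 days.
October 1903: 31 − 16 = 15 days remain.
Then November (30): 30 days.
December 1–4, 1903: 4 days.
Residual: 49 days.
Total: 2239 days.
2239 mod 7 = 6, so 6 days after Saturday is Friday.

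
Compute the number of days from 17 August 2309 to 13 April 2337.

Day-of-year of August 17, 2309: 229.
Day-of-year of April 13, 2337: 103.
2309 has 365 days, so 365 − 229 = 136 days remain in 2309.
Full years 2310–2336: 20 common + 7 leap = 20×365 + 7×366 = 9862 days.
Total: 136 + 9862 + 103 = 10101 days.

10101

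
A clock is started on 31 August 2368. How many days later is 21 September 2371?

Day-of-year of August 31, 2368: 244.
Day-of-year of September 21, 2371: 264.
2368 has 366 days, so 366 − 244 = 122 days remain in 2368.
Full years: 2369: 365; 2370: 365. Sum = 730.
Total: 122 + 730 + 264 = 1116 days.

1116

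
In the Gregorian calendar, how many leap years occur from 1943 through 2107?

40

Years divisible by 4: 1944, 1948, …, 2104 — 41 in all.
Of these, 2100 is divisible by 100 but not 400, so not leap.
2000 is divisible by 400, so still leap.
Leap years: 41 − 1 = 40.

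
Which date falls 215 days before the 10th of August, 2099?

the 7th of January, 2099

Count 215 days before August 10, 2099:
January 2099: 31 − 7 = 24 days remain.
Then February 2099 (28), March (31), April (30), May (31), June (30), July (31): 28 + 31 + 30 + 31 + 30 + 31 = 181 days.
August 1–10, 2099: 10 days.
Total: 24 + 181 + 10 = 215 days.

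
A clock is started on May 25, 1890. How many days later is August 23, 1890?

May 1890: 31 − 25 = 6 days remain.
Then June (30), July (31): 30 + 31 = 61 days.
August 1–23, 1890: 23 days.
Total: 6 + 61 + 23 = 90 days.

90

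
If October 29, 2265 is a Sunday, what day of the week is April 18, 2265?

Tuesday

Count forward from the earlier date (April 18, 2265) to the later (October 29, 2265):
April 2265: 30 − 18 = 12 days remain.
Then May (31), June (30), July (31), August (31), September (30): 31 + 30 + 31 + 31 + 30 = 153 days.
October 1–29, 2265: 29 days.
Total: 12 + 153 + 29 = 194 days.
194 mod 7 = 5, so 5 days before Sunday is Tuesday.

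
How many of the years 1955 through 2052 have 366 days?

25

Years divisible by 4: 1956, 1960, …, 2052 — 25 in all.
2000 is divisible by 400, so still leap.
No century exceptions apply. Count: 25.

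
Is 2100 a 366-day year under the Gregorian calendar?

No

2100 is not a leap year (divisible by 100 but not 400).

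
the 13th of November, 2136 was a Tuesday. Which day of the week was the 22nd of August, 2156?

Sunday

Day-of-year of November 13, 2136: 318.
Day-of-year of August 22, 2156: 235.
2136 has 366 days, so 366 − 318 = 48 days remain in 2136.
Full years 2137–2155: 15 common + 4 leap = 15×365 + 4×366 = 6939 days.
Total: 48 + 6939 + 235 = 7222 days.
7222 mod 7 = 5, so 5 days after Tuesday is Sunday.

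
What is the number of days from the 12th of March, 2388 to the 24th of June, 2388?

March 2388: 31 − 12 = 19 days remain.
Then April (30), May (31): 30 + 31 = 61 days.
June 1–24, 2388: 24 days.
Total: 19 + 61 + 24 = 104 days.

104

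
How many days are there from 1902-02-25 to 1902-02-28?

3

Within February 1902: 28 − 25 = 3 days.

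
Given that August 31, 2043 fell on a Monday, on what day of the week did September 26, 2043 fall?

August 2043: 31 − 31 = 0 days remain.
September 1–26, 2043: 26 days.
Total: 0 + 26 = 26 days.
26 mod 7 = 5, so 5 days after Monday is Saturday.

Saturday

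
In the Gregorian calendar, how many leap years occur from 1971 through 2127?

38

Years divisible by 4: 1972, 1976, …, 2124 — 39 in all.
Of these, 2100 is divisible by 100 but not 400, so not leap.
2000 is divisible by 400, so still leap.
Leap years: 39 − 1 = 38.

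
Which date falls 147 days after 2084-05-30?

2084-10-24

Count 147 days after May 30, 2084:
May 2084: 31 − 30 = 1 day remains.
Then June (30), July (31), August (31), September (30): 30 + 31 + 31 + 30 = 122 days.
October 1–24, 2084: 24 days.
Total: 1 + 122 + 24 = 147 days.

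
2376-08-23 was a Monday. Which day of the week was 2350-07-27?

Count forward from the earlier date (July 27, 2350) to the later (August 23, 2376):
Day-of-year of July 27, 2350: 208.
Day-of-year of August 23, 2376: 236.
2350 has 365 days, so 365 − 208 = 157 days remain in 2350.
Full years 2351–2375: 19 common + 6 leap = 19×365 + 6×366 = 9131 days.
Total: 157 + 9131 + 236 = 9524 days.
9524 mod 7 = 4, so 4 days before Monday is Thursday.

Thursday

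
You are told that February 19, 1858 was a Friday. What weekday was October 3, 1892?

From February 19, 1858 to February 19, 1892: 34 years, of which 8 contain a Feb 29 — 26×365 + 8×366 = 12418 days.
February 1892: 29 − 19 = 10 days remain (1892 is a leap year, so February has 29 days).
Then March (31), April (30), May (31), June (30), July (31), August (31), September (30): 31 + 30 + 31 + 30 + 31 + 31 + 30 = 214 days.
October 1–3, 1892: 3 days.
Residual: 227 days.
Total: 12645 days.
12645 mod 7 = 3, so 3 days after Friday is Monday.

Monday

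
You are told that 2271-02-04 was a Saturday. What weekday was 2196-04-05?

Tuesday

Count forward from the earlier date (April 5, 2196) to the later (February 4, 2271):
Day-of-year of April 5, 2196: 96.
Day-of-year of February 4, 2271: 35.
2196 has 366 days, so 366 − 96 = 270 days remain in 2196.
Full years 2197–2270: 57 common + 17 leap = 57×365 + 17×366 = 27027 days.
Total: 270 + 27027 + 35 = 27332 days.
27332 mod 7 = 4, so 4 days before Saturday is Tuesday.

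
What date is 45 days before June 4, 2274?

April 20, 2274

Count 45 days before June 4, 2274:
April 2274: 30 − 20 = 10 days remain.
Then May (31): 31 days.
June 1–4, 2274: 4 days.
Total: 10 + 31 + 4 = 45 days.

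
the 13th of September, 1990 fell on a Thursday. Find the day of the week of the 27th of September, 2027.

From September 13, 1990 to September 13, 2027: 37 years, of which 9 contain a Feb 29 — 28×365 + 9×366 = 13514 days.
(2000 is a leap year (divisible by 400).)
Within September 2027: 27 − 13 = 14 days.
Total: 13528 days.
13528 mod 7 = 4, so 4 days after Thursday is Monday.

Monday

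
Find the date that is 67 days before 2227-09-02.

2227-06-27

Count 67 days before September 2, 2227:
June 2227: 30 − 27 = 3 days remain.
Then July (31), August (31): 31 + 31 = 62 days.
September 1–2, 2227: 2 days.
Total: 3 + 62 + 2 = 67 days.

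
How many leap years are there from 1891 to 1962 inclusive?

Years divisible by 4: 1892, 1896, …, 1960 — 18 in all.
Of these, 1900 is divisible by 100 but not 400, so not leap.
Leap years: 18 − 1 = 17.

17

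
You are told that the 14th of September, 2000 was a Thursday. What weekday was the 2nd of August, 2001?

September 2000: 30 − 14 = 16 days remain.
Then 10 full months totalling 304 days.
August 1–2, 2001: 2 days.
Total: 16 + 304 + 2 = 322 days.
322 is a multiple of 7, so the 2nd of August, 2001 falls on the same weekday: Thursday.

Thursday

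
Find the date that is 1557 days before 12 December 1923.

7 September 1919

Count 1557 days before December 12, 1923:
Day-of-year of September 7, 1919: 250.
Day-of-year of December 12, 1923: 346.
1919 has 365 days, so 365 − 250 = 115 days remain in 1919.
Full years: 1920: 366; 1921: 365; 1922: 365. Sum = 1096.
Total: 115 + 1096 + 346 = 1557 days.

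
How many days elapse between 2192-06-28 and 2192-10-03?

97

June 2192: 30 − 28 = 2 days remain.
Then July (31), August (31), September (30): 31 + 31 + 30 = 92 days.
October 1–3, 2192: 3 days.
Total: 2 + 92 + 3 = 97 days.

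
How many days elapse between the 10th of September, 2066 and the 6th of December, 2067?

452

September 2066: 30 − 10 = 20 days remain.
Then 14 full months totalling 426 days.
December 1–6, 2067: 6 days.
Total: 20 + 426 + 6 = 452 days.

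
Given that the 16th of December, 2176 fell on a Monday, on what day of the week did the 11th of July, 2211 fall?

Thursday

Day-of-year of December 16, 2176: 351.
Day-of-year of July 11, 2211: 192.
2176 has 366 days, so 366 − 351 = 15 days remain in 2176.
Full years 2177–2210: 27 common + 7 leap = 27×365 + 7×366 = 12417 days.
Total: 15 + 12417 + 192 = 12624 days.
12624 mod 7 = 3, so 3 days after Monday is Thursday.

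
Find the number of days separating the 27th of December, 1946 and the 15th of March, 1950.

1174

December 27, 1946 → December 27, 1947: 365 days.
December 27, 1947 → December 27, 1948: 366 days (1948 is a leap year).
December 27, 1948 → December 27, 1949: 365 days.
December 1949: 31 − 27 = 4 days remain.
Then January (31), February 1950 (28): 31 + 28 = 59 days.
March 1–15, 1950: 15 days.
Residual: 78 days.
Total: 1174 days.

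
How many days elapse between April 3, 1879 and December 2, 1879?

April 1879: 30 − 3 = 27 days remain.
Then May (31), June (30), July (31), August (31), September (30), October (31), November (30): 31 + 30 + 31 + 31 + 30 + 31 + 30 = 214 days.
December 1–2, 1879: 2 days.
Total: 27 + 214 + 2 = 243 days.

243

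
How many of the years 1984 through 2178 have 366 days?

48

Years divisible by 4: 1984, 1988, …, 2176 — 49 in all.
Of these, 2100 is divisible by 100 but not 400, so not leap.
2000 is divisible by 400, so still leap.
Leap years: 49 − 1 = 48.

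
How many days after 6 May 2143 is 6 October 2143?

153

May 2143: 31 − 6 = 25 days remain.
Then June (30), July (31), August (31), September (30): 30 + 31 + 31 + 30 = 122 days.
October 1–6, 2143: 6 days.
Total: 25 + 122 + 6 = 153 days.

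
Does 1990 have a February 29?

No

1990 is not a leap year.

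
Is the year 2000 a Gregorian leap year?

Yes

2000 is a leap year (divisible by 400).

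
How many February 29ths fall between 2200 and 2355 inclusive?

37

Years divisible by 4: 2200, 2204, …, 2352 — 39 in all.
Of these, 2200, 2300 are divisible by 100 but not 400, so not leap.
Leap years: 39 − 2 = 37.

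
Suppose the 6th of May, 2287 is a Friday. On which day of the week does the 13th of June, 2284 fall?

Friday

Count forward from the earlier date (June 13, 2284) to the later (May 6, 2287):
Day-of-year of June 13, 2284: 165.
Day-of-year of May 6, 2287: 126.
2284 has 366 days, so 366 − 165 = 201 days remain in 2284.
Full years: 2285: 365; 2286: 365. Sum = 730.
Total: 201 + 730 + 126 = 1057 days.
1057 is a multiple of 7, so the 13th of June, 2284 falls on the same weekday: Friday.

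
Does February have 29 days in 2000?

Yes

2000 is a leap year (divisible by 400).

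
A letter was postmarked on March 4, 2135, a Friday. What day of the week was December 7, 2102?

Count forward from the earlier date (December 7, 2102) to the later (March 4, 2135):
From December 7, 2102 to December 7, 2134: 32 years, of which 8 contain a Feb 29 — 24×365 + 8×366 = 11688 days.
December 2134: 31 − 7 = 24 days remain.
Then January (31), February 2135 (28): 31 + 28 = 59 days.
March 1–4, 2135: 4 days.
Residual: 87 days.
Total: 11775 days.
11775 mod 7 = 1, so 1 day before Friday is Thursday.

Thursday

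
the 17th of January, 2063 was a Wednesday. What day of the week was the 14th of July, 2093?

Tuesday

Day-of-year of January 17, 2063: 17.
Day-of-year of July 14, 2093: 195.
2063 has 365 days, so 365 − 17 = 348 days remain in 2063.
Full years 2064–2092: 21 common + 8 leap = 21×365 + 8×366 = 10593 days.
Total: 348 + 10593 + 195 = 11136 days.
11136 mod 7 = 6, so 6 days after Wednesday is Tuesday.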